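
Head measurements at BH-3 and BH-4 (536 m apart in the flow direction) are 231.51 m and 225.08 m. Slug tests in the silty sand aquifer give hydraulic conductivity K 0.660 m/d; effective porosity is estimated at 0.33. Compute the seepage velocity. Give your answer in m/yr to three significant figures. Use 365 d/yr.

8.76 m/yr

Hydraulic gradient i = (231.51 − 225.08) / 536 = 6.43 / 536 = 0.01200
Specific discharge q = 0.660 × 0.01200 = 0.007918 m/d
Average linear velocity = 0.007918 / 0.33 = 0.02399 m/d
   = 0.02399 × 365 = 8.76 m/yr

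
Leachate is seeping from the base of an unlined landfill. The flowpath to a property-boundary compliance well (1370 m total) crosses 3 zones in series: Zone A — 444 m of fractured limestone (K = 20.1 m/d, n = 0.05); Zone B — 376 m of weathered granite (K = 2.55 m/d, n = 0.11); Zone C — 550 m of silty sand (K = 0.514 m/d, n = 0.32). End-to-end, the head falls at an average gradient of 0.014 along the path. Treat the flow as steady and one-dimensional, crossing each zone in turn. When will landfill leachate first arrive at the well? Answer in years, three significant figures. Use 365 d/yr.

42.4 years

For zones in series the flux q is common to all zones; the equivalent conductivity is the harmonic (thickness-weighted) mean, K_eq = L_total / Σ(L_j/K_j).
Σ(L/K) = 444/20.1 + 376/2.55 + 550/0.514 = 22.09 + 147.5 + 1070 = 1240 d
K_eq = L_total / Σ(L/K) = 1370 / 1240 = 1.105 m/d
q = K_eq · i = 1.105 × 0.014 = 0.01547 m/d (same in every zone)
Zone A: v = q/n = 0.01547/0.05 = 0.3095 m/d → t_A = 444/0.3095 = 1435 d
Zone B: v = q/n = 0.01547/0.11 = 0.1407 m/d → t_B = 376/0.1407 = 2673 d
Zone C: v = q/n = 0.01547/0.32 = 0.04835 m/d → t_C = 550/0.04835 = 11370 d
Total t = 1435 + 2673 + 11370 = 15480 d
   = 15480 / 365 = 42.4 yr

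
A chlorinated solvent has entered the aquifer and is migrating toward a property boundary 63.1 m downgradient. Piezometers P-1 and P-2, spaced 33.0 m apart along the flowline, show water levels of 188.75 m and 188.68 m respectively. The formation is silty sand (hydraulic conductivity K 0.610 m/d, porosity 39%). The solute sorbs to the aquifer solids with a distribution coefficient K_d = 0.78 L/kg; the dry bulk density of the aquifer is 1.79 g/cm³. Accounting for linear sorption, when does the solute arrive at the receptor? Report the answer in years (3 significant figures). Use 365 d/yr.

239 years

Hydraulic gradient i = (188.75 − 188.68) / 33.0 = 0.07 / 33.0 = 0.002121
q = Ki = 0.610 × 0.002121 = 0.001294 m/d
v_s = q/n_e = 0.001294/0.39 = 0.003318 m/d
Retardation R = 1 + ρ_b·K_d/n = 1 + 1.79×0.78/0.39 = 4.580
Contaminant velocity v_c = v/R = 0.003318/4.580 = 7.244e-4 m/d
t = L/v_c = 63.1/7.244e-4 = 87110 d
   = 87110/365 = 239 yr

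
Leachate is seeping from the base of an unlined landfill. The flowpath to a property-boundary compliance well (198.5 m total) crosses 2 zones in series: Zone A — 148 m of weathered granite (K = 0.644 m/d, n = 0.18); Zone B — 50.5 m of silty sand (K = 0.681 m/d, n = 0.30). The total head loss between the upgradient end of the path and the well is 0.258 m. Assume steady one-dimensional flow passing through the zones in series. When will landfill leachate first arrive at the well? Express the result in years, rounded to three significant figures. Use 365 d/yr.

135 years

Continuity: the same q passes through each zone, so ΔH = q·Σ(L_j/K_j) — the zones act as resistances in series.
Σ(L/K) = 148/0.644 + 50.5/0.681 = 229.8 + 74.16 = 304.0 d
q = ΔH / Σ(L/K) = 0.258 / 304.0 = 8.488e-4 m/d (same in every zone)
Zone A: v = q/n = 8.488e-4/0.18 = 0.004715 m/d → t_A = 148/0.004715 = 31390 d
Zone B: v = q/n = 8.488e-4/0.30 = 0.002829 m/d → t_B = 50.5/0.002829 = 17850 d
Total t = 31390 + 17850 = 49240 d
   = 49240 / 365 = 135 yr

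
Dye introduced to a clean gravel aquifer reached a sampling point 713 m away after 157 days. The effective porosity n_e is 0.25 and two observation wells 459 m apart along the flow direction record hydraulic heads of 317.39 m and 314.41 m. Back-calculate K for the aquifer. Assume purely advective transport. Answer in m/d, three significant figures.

175 m/d

Hydraulic gradient i = (317.39 − 314.41) / 459 = 2.98 / 459 = 0.006492
v = L / t = 713 / 157 = 4.541 m/d
K = v · n / i = 4.541 × 0.25 / 0.006492 = 175 m/d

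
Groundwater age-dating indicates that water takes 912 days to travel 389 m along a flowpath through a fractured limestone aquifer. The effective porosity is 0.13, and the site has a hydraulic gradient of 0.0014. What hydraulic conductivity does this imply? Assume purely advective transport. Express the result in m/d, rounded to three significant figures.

39.6 m/d

v = L / t = 389 / 912 = 0.4265 m/d
K = v · n / i = 0.4265 × 0.13 / 0.0014 = 39.6 m/d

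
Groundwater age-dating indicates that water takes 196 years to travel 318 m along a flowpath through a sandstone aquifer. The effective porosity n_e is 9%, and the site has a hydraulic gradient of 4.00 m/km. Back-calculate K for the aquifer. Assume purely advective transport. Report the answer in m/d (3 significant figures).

t = 196 years = 71540 d
v = L / t = 318 / 71540 = 0.004445 m/d
K = v · n / i = 0.004445 × 0.09 / 0.0040 = 0.100 m/d

0.100 m/d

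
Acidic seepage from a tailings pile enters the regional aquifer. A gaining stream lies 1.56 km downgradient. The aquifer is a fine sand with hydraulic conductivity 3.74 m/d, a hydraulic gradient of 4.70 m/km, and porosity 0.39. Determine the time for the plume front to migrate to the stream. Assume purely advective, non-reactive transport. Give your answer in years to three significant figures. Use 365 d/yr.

q = Ki = 3.74 × 0.0047 = 0.01758 m/d
v_s = q/n_e = 0.01758/0.39 = 0.04507 m/d
L = 1.56 km = 1560 m
t = L / v = 1560 / 0.04507 = 34610 d
   = 34610 / 365 = 94.8 yr

94.8 years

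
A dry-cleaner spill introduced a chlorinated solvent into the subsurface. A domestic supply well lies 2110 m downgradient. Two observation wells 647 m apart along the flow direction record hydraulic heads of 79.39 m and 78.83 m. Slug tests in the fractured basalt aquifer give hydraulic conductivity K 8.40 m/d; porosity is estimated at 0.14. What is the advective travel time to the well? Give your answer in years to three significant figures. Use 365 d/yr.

Hydraulic gradient i = (79.39 − 78.83) / 647 = 0.56 / 647 = 8.655e-4
q = Ki = 8.40 × 8.655e-4 = 0.007270 m/d
v_s = q/n_e = 0.007270/0.14 = 0.05193 m/d
t = L / v = 2110 / 0.05193 = 40630 d
   = 40630 / 365 = 111 yr

111 years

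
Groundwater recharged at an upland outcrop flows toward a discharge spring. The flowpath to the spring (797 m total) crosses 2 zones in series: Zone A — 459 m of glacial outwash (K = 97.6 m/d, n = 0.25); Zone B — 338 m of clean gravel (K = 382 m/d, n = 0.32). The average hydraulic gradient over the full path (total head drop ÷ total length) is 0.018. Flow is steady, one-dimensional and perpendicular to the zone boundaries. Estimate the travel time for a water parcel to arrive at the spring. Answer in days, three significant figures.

86.8 days

Steady 1-D flow in series ⇒ the Darcy flux q is identical in every zone and the zone head losses add (resistances L/K in series).
Σ(L/K) = 459/97.6 + 338/382 = 4.703 + 0.8848 = 5.588 d
K_eq = L_total / Σ(L/K) = 797 / 5.588 = 142.6 m/d
q = K_eq · i = 142.6 × 0.018 = 2.567 m/d (same in every zone)
Zone A: v = q/n = 2.567/0.25 = 10.27 m/d → t_A = 459/10.27 = 44.69 d
Zone B: v = q/n = 2.567/0.32 = 8.023 m/d → t_B = 338/8.023 = 42.13 d
Total t = 44.69 + 42.13 = 86.82 d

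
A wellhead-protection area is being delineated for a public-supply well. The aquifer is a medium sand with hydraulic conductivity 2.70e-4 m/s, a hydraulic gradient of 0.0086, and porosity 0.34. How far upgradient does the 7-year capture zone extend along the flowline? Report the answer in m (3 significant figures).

K = 2.70e-4 m/s × 86400 s/d = 23.33 m/d
Darcy flux q = K·i = 23.33 × 0.0086 = 0.2006 m/d
Seepage velocity v = q / n = 0.2006 / 0.34 = 0.5901 m/d
T = 7 yr × 365 = 2555 d
L = v × T = 0.5901 × 2555 = 1508 m

1510 m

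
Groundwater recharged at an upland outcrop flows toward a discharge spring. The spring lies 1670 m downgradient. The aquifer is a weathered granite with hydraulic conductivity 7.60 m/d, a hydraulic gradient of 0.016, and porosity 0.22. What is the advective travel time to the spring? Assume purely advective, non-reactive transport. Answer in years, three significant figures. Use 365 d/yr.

Darcy flux q = K·i = 7.60 × 0.016 = 0.1216 m/d
Seepage velocity v = q / n = 0.1216 / 0.22 = 0.5527 m/d
t = L / v = 1670 / 0.5527 = 3021 d
   = 3021 / 365 = 8.28 yr

8.28 years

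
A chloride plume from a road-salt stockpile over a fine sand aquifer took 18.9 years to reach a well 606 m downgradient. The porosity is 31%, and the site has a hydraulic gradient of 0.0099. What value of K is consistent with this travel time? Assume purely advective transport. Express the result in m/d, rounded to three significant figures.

t = 18.9 years = 6898 d
v = L / t = 606 / 6898 = 0.08785 m/d
K = v · n / i = 0.08785 × 0.31 / 0.0099 = 2.75 m/d

2.75 m/d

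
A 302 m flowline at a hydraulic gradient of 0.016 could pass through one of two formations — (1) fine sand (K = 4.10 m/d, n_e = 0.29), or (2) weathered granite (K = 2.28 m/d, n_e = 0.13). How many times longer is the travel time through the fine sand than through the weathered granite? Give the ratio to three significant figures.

Unit 1 (fine sand): v = 4.10×0.016/0.29 = 0.2262 m/d, t = 302/0.2262 = 1335 d
Unit 2 (weathered granite): v = 2.28×0.016/0.13 = 0.2806 m/d, t = 302/0.2806 = 1076 d
t(fine sand) / t(weathered granite) = 1335/1076 = 1.24

1.24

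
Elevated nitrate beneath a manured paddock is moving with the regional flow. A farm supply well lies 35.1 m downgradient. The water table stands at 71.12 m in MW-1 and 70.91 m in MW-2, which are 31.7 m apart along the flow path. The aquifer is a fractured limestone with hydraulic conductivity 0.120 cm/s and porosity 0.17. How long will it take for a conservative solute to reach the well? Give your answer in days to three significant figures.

8.69 days

Hydraulic gradient i = (71.12 − 70.91) / 31.7 = 0.21 / 31.7 = 0.006625
K = 0.120 cm/s × 864 = 103.7 m/d
q = Ki = 103.7 × 0.006625 = 0.6868 m/d
v_s = q/n_e = 0.6868/0.17 = 4.040 m/d
t = L / v = 35.1 / 4.040 = 8.688 d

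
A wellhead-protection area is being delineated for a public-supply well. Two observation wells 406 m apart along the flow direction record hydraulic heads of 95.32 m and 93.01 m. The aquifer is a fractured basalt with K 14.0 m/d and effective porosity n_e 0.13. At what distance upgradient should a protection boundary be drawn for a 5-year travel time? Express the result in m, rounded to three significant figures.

1120 m

Hydraulic gradient i = (95.32 − 93.01) / 406 = 2.31 / 406 = 0.005690
Specific discharge q = 14.0 × 0.005690 = 0.07966 m/d
v_s = q/n_e = 0.07966/0.13 = 0.6127 m/d
T = 5 yr × 365 = 1825 d
L = v × T = 0.6127 × 1825 = 1118 m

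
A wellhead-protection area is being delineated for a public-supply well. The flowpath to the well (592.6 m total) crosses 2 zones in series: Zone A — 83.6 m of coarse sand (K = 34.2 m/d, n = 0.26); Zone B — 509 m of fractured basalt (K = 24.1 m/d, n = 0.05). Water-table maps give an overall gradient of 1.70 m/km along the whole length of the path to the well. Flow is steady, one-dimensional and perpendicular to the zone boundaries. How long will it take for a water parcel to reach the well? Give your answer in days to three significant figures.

For zones in series the flux q is common to all zones; the equivalent conductivity is the harmonic (thickness-weighted) mean, K_eq = L_total / Σ(L_j/K_j).
Σ(L/K) = 83.6/34.2 + 509/24.1 = 2.444 + 21.12 = 23.56 d
K_eq = L_total / Σ(L/K) = 592.6 / 23.56 = 25.15 m/d
q = K_eq · i = 25.15 × 0.0017 = 0.04275 m/d (same in every zone)
Zone A: v = q/n = 0.04275/0.26 = 0.1644 m/d → t_A = 83.6/0.1644 = 508.4 d
Zone B: v = q/n = 0.04275/0.05 = 0.8550 m/d → t_B = 509/0.8550 = 595.3 d
Total t = 508.4 + 595.3 = 1104 d

1100 days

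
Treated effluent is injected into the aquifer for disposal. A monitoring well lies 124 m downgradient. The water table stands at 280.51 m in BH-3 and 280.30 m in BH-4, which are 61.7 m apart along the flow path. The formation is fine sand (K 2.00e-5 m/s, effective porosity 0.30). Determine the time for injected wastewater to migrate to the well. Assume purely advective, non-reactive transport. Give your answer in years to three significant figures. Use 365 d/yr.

Hydraulic gradient i = (280.51 − 280.30) / 61.7 = 0.21 / 61.7 = 0.003404
K = 2.00e-5 m/s × 86400 s/d = 1.728 m/d
Darcy flux q = K·i = 1.728 × 0.003404 = 0.005881 m/d
v = Ki/n = 1.728·0.003404/0.30 = 0.01960 m/d
t = L / v = 124 / 0.01960 = 6325 d
   = 6325 / 365 = 17.3 yr

17.3 years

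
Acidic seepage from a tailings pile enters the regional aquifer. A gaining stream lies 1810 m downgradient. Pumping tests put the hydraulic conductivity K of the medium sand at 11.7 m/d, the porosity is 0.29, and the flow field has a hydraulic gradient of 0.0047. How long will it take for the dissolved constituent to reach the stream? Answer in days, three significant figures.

9550 days

Darcy flux q = K·i = 11.7 × 0.0047 = 0.05499 m/d
Seepage velocity v = q / n = 0.05499 / 0.29 = 0.1896 m/d
t = L / v = 1810 / 0.1896 = 9545 d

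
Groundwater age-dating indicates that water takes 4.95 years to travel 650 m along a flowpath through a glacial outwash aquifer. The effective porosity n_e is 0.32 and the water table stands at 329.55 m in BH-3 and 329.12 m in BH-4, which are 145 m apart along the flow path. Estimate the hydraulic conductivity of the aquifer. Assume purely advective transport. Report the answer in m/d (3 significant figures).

Hydraulic gradient i = (329.55 − 329.12) / 145 = 0.43 / 145 = 0.002966
t = 4.95 years = 1807 d
v = L / t = 650 / 1807 = 0.3598 m/d
K = v · n / i = 0.3598 × 0.32 / 0.002966 = 38.8 m/d

38.8 m/d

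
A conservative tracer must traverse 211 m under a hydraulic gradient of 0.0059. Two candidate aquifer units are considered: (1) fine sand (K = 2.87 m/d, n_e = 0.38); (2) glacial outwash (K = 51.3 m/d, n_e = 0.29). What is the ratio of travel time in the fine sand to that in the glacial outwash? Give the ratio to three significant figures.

Unit 1 (fine sand): v = 2.87×0.0059/0.38 = 0.04456 m/d, t = 211/0.04456 = 4735 d
Unit 2 (glacial outwash): v = 51.3×0.0059/0.29 = 1.044 m/d, t = 211/1.044 = 202.2 d
t(fine sand) / t(glacial outwash) = 4735/202.2 = 23.4

23.4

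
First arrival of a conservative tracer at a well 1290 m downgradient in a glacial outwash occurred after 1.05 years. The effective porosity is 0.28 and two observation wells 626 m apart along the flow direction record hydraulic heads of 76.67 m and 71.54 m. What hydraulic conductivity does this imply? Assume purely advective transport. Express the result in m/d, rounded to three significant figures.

Hydraulic gradient i = (76.67 − 71.54) / 626 = 5.13 / 626 = 0.008195
t = 1.05 years = 383.3 d
v = L / t = 1290 / 383.3 = 3.366 m/d
K = v · n / i = 3.366 × 0.28 / 0.008195 = 115 m/d

115 m/d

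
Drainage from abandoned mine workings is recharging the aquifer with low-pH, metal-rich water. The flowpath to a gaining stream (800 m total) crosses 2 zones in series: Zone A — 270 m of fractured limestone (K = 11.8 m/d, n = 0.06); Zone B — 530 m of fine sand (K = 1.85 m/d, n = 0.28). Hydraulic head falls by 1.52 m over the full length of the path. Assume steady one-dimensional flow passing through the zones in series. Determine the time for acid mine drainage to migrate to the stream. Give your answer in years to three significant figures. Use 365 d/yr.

Continuity: the same q passes through each zone, so ΔH = q·Σ(L_j/K_j) — the zones act as resistances in series.
Σ(L/K) = 270/11.8 + 530/1.85 = 22.88 + 286.5 = 309.4 d
q = ΔH / Σ(L/K) = 1.52 / 309.4 = 0.004913 m/d (same in every zone)
Zone A: v = q/n = 0.004913/0.06 = 0.08189 m/d → t_A = 270/0.08189 = 3297 d
Zone B: v = q/n = 0.004913/0.28 = 0.01755 m/d → t_B = 530/0.01755 = 30200 d
Total t = 3297 + 30200 = 33500 d
   = 33500 / 365 = 91.8 yr

91.8 years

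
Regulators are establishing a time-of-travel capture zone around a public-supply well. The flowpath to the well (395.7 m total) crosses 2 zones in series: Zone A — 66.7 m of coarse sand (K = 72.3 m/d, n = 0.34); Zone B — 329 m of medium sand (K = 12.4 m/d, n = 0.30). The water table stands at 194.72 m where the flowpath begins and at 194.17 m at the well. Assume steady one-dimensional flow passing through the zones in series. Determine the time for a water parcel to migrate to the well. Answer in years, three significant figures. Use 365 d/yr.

Total head drop ΔH = 194.72 − 194.17 = 0.55 m
Steady 1-D flow in series ⇒ the Darcy flux q is identical in every zone and the zone head losses add (resistances L/K in series).
Σ(L/K) = 66.7/72.3 + 329/12.4 = 0.9225 + 26.53 = 27.45 d
q = ΔH / Σ(L/K) = 0.55 / 27.45 = 0.02003 m/d (same in every zone)
Zone A: v = q/n = 0.02003/0.34 = 0.05892 m/d → t_A = 66.7/0.05892 = 1132 d
Zone B: v = q/n = 0.02003/0.30 = 0.06678 m/d → t_B = 329/0.06678 = 4927 d
Total t = 1132 + 4927 = 6059 d
   = 6059 / 365 = 16.6 yr

16.6 years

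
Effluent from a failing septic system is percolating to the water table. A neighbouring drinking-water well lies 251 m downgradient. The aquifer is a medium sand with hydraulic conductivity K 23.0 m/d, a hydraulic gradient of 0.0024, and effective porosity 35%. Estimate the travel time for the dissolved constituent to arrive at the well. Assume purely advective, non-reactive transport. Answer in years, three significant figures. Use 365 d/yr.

4.36 years

q = Ki = 23.0 × 0.0024 = 0.05520 m/d
v = Ki/n = 23.0·0.0024/0.35 = 0.1577 m/d
t = L / v = 251 / 0.1577 = 1591 d
   = 1591 / 365 = 4.36 yr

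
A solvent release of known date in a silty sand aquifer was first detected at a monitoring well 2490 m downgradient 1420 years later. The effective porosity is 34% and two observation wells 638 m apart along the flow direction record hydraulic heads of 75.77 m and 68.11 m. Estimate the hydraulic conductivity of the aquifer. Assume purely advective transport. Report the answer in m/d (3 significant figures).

Hydraulic gradient i = (75.77 − 68.11) / 638 = 7.66 / 638 = 0.01201
t = 1420 years = 518300 d
v = L / t = 2490 / 518300 = 0.004804 m/d
K = v · n / i = 0.004804 × 0.34 / 0.01201 = 0.136 m/d

0.136 m/d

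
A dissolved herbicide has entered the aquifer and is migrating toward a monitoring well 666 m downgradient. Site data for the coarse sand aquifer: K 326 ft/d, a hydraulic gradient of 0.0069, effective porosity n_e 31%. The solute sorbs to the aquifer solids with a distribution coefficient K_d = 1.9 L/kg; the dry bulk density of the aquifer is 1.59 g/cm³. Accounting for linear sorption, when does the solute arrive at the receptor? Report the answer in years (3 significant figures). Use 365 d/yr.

K = 326 ft/d × 0.3048 = 99.36 m/d
q = Ki = 99.36 × 0.0069 = 0.6856 m/d
Average linear velocity = 0.6856 / 0.31 = 2.212 m/d
Retardation R = 1 + ρ_b·K_d/n = 1 + 1.59×1.9/0.31 = 10.75
Contaminant velocity v_c = v/R = 2.212/10.75 = 0.2058 m/d
t = L/v_c = 666/0.2058 = 3236 d
   = 3236/365 = 8.86 yr

8.86 years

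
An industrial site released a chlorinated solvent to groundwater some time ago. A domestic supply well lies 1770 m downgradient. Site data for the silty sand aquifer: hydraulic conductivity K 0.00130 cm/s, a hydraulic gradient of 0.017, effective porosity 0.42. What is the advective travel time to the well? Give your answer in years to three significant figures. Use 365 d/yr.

K = 0.00130 cm/s × 864 = 1.123 m/d
q = Ki = 1.123 × 0.017 = 0.01909 m/d
v = Ki/n = 1.123·0.017/0.42 = 0.04546 m/d
t = L / v = 1770 / 0.04546 = 38930 d
   = 38930 / 365 = 107 yr

107 years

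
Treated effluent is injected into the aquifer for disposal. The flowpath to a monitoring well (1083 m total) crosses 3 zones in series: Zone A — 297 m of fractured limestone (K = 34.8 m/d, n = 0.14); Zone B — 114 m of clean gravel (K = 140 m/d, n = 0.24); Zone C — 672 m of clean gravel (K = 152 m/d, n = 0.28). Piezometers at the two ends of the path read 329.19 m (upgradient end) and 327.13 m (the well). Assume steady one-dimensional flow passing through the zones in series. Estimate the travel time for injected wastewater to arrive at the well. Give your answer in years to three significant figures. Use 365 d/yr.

Total head drop ΔH = 329.19 − 327.13 = 2.06 m
Steady 1-D flow in series ⇒ the Darcy flux q is identical in every zone and the zone head losses add (resistances L/K in series).
Σ(L/K) = 297/34.8 + 114/140 + 672/152 = 8.534 + 0.8143 + 4.421 = 13.77 d
q = ΔH / Σ(L/K) = 2.06 / 13.77 = 0.1496 m/d (same in every zone)
Zone A: v = q/n = 0.1496/0.14 = 1.069 m/d → t_A = 297/1.069 = 277.9 d
Zone B: v = q/n = 0.1496/0.24 = 0.6233 m/d → t_B = 114/0.6233 = 182.9 d
Zone C: v = q/n = 0.1496/0.28 = 0.5343 m/d → t_C = 672/0.5343 = 1258 d
Total t = 277.9 + 182.9 + 1258 = 1719 d
   = 1719 / 365 = 4.71 yr

4.71 years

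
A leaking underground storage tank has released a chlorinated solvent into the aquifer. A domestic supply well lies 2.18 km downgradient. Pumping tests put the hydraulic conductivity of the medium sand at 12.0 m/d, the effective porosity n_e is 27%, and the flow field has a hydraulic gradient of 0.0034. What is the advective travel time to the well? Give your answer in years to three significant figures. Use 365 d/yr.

39.5 years

q = Ki = 12.0 × 0.0034 = 0.04080 m/d
v_s = q/n_e = 0.04080/0.27 = 0.1511 m/d
L = 2.18 km = 2180 m
t = L / v = 2180 / 0.1511 = 14430 d
   = 14430 / 365 = 39.5 yr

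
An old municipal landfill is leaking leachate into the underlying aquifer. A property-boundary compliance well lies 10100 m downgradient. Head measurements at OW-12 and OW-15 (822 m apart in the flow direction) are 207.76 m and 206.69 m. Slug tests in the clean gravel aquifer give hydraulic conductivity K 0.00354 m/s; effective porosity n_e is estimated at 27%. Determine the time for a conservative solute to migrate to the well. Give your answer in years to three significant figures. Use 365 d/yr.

18.8 years

Hydraulic gradient i = (207.76 − 206.69) / 822 = 1.07 / 822 = 0.001302
K = 0.00354 m/s × 86400 s/d = 305.9 m/d
Specific discharge q = 305.9 × 0.001302 = 0.3981 m/d
Seepage velocity v = q / n = 0.3981 / 0.27 = 1.475 m/d
t = L / v = 10100 / 1.475 = 6849 d
   = 6849 / 365 = 18.8 yr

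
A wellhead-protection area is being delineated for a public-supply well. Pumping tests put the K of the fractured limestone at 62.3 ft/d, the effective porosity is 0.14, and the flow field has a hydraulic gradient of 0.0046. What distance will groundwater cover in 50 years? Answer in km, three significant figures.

K = 62.3 ft/d × 0.3048 = 18.99 m/d
Darcy flux q = K·i = 18.99 × 0.0046 = 0.08735 m/d
Seepage velocity v = q / n = 0.08735 / 0.14 = 0.6239 m/d
T = 50 yr × 365 = 18250 d
L = v × T = 0.6239 × 18250 = 11390 m
   = 11.4 km

11.4 km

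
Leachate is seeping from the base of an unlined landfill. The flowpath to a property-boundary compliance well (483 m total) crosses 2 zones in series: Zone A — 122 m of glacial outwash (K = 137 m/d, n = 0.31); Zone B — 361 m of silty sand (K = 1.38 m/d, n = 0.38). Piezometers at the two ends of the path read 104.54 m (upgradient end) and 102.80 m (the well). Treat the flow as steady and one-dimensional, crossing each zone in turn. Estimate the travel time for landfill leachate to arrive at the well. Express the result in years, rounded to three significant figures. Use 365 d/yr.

Total head drop ΔH = 104.54 − 102.80 = 1.74 m
Steady 1-D flow in series ⇒ the Darcy flux q is identical in every zone and the zone head losses add (resistances L/K in series).
Σ(L/K) = 122/137 + 361/1.38 = 0.8905 + 261.6 = 262.5 d
q = ΔH / Σ(L/K) = 1.74 / 262.5 = 0.006629 m/d (same in every zone)
Zone A: v = q/n = 0.006629/0.31 = 0.02138 m/d → t_A = 122/0.02138 = 5705 d
Zone B: v = q/n = 0.006629/0.38 = 0.01744 m/d → t_B = 361/0.01744 = 20690 d
Total t = 5705 + 20690 = 26400 d
   = 26400 / 365 = 72.3 yr

72.3 years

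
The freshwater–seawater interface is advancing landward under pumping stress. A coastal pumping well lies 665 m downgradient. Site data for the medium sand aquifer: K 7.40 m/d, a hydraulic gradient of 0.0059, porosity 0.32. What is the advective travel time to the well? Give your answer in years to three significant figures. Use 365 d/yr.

13.4 years

Darcy flux q = K·i = 7.40 × 0.0059 = 0.04366 m/d
v_s = q/n_e = 0.04366/0.32 = 0.1364 m/d
t = L / v = 665 / 0.1364 = 4874 d
   = 4874 / 365 = 13.4 yr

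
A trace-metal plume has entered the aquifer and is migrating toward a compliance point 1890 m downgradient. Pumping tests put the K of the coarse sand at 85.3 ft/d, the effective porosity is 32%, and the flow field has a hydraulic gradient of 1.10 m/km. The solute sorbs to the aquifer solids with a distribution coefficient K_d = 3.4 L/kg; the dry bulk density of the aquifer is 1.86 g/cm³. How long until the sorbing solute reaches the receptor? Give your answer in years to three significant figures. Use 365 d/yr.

1200 years

K = 85.3 ft/d × 0.3048 = 26.00 m/d
Darcy flux q = K·i = 26.00 × 0.0011 = 0.02860 m/d
Seepage velocity v = q / n = 0.02860 / 0.32 = 0.08937 m/d
Retardation R = 1 + ρ_b·K_d/n = 1 + 1.86×3.4/0.32 = 20.76
Contaminant velocity v_c = v/R = 0.08937/20.76 = 0.004305 m/d
t = L/v_c = 1890/0.004305 = 439100 d
   = 439100/365 = 1200 yr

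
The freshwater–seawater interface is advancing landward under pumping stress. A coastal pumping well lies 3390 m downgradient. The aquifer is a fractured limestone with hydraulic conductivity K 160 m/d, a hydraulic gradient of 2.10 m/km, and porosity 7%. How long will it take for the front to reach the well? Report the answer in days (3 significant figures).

706 days

Darcy flux q = K·i = 160 × 0.0021 = 0.3360 m/d
Seepage velocity v = q / n = 0.3360 / 0.07 = 4.800 m/d
t = L / v = 3390 / 4.800 = 706.3 d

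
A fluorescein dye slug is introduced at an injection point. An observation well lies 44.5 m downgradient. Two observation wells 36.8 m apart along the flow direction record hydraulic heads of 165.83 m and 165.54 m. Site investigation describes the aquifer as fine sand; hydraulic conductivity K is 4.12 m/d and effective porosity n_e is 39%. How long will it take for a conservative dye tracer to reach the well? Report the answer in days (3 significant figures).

535 days

Hydraulic gradient i = (165.83 − 165.54) / 36.8 = 0.29 / 36.8 = 0.007880
Darcy flux q = K·i = 4.12 × 0.007880 = 0.03247 m/d
v_s = q/n_e = 0.03247/0.39 = 0.08325 m/d
t = L / v = 44.5 / 0.08325 = 534.5 d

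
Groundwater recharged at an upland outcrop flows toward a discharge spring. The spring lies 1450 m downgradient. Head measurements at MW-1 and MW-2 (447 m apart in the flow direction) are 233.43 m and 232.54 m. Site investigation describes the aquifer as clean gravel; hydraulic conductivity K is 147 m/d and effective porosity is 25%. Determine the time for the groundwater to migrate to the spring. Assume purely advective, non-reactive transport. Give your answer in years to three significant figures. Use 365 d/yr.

Hydraulic gradient i = (233.43 − 232.54) / 447 = 0.89 / 447 = 0.001991
Specific discharge q = 147 × 0.001991 = 0.2927 m/d
v = Ki/n = 147·0.001991/0.25 = 1.171 m/d
t = L / v = 1450 / 1.171 = 1239 d
   = 1239 / 365 = 3.39 yr

3.39 years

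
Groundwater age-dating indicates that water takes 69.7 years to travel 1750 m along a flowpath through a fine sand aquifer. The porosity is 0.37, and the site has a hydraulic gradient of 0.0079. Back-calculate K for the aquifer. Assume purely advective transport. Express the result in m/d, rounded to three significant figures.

t = 69.7 years = 25440 d
v = L / t = 1750 / 25440 = 0.06879 m/d
K = v · n / i = 0.06879 × 0.37 / 0.0079 = 3.22 m/d

3.22 m/d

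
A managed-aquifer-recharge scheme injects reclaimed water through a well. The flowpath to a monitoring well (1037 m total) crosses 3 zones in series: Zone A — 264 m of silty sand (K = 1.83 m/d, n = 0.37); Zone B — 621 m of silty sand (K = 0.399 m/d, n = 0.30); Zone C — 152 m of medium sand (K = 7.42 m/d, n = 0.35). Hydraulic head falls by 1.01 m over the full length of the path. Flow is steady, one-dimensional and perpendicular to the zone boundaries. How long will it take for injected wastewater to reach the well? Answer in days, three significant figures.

Steady 1-D flow in series ⇒ the Darcy flux q is identical in every zone and the zone head losses add (resistances L/K in series).
Σ(L/K) = 264/1.83 + 621/0.399 + 152/7.42 = 144.3 + 1556 + 20.49 = 1721 d
q = ΔH / Σ(L/K) = 1.01 / 1721 = 5.868e-4 m/d (same in every zone)
Zone A: v = q/n = 5.868e-4/0.37 = 0.001586 m/d → t_A = 264/0.001586 = 166500 d
Zone B: v = q/n = 5.868e-4/0.30 = 0.001956 m/d → t_B = 621/0.001956 = 317500 d
Zone C: v = q/n = 5.868e-4/0.35 = 0.001677 m/d → t_C = 152/0.001677 = 90660 d
Total t = 166500 + 317500 + 90660 = 574600 d

575000 days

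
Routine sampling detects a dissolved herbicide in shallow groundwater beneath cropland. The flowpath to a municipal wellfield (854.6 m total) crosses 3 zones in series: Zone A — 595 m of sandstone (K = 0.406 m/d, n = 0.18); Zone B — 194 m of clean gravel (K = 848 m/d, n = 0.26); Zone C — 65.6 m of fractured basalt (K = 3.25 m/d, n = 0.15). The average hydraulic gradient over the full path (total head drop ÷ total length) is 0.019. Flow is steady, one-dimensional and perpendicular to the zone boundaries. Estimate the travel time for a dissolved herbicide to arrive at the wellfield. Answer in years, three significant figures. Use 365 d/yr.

42.0 years

Continuity: the same q passes through each zone, so ΔH = q·Σ(L_j/K_j) — the zones act as resistances in series.
Σ(L/K) = 595/0.406 + 194/848 + 65.6/3.25 = 1466 + 0.2288 + 20.18 = 1486 d
K_eq = L_total / Σ(L/K) = 854.6 / 1486 = 0.5751 m/d
q = K_eq · i = 0.5751 × 0.019 = 0.01093 m/d (same in every zone)
Zone A: v = q/n = 0.01093/0.18 = 0.06071 m/d → t_A = 595/0.06071 = 9801 d
Zone B: v = q/n = 0.01093/0.26 = 0.04203 m/d → t_B = 194/0.04203 = 4616 d
Zone C: v = q/n = 0.01093/0.15 = 0.07285 m/d → t_C = 65.6/0.07285 = 900.5 d
Total t = 9801 + 4616 + 900.5 = 15320 d
   = 15320 / 365 = 42.0 yr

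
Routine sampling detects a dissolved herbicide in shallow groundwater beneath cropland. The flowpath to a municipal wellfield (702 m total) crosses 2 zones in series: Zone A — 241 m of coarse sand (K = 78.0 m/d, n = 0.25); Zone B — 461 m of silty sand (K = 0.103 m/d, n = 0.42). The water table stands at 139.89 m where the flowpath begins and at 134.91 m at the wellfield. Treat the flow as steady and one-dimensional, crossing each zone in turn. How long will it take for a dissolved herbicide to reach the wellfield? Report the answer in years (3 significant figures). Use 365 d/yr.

626 years

Total head drop ΔH = 139.89 − 134.91 = 4.98 m
Steady 1-D flow in series ⇒ the Darcy flux q is identical in every zone and the zone head losses add (resistances L/K in series).
Σ(L/K) = 241/78.0 + 461/0.103 = 3.090 + 4476 = 4479 d
q = ΔH / Σ(L/K) = 4.98 / 4479 = 0.001112 m/d (same in every zone)
Zone A: v = q/n = 0.001112/0.25 = 0.004448 m/d → t_A = 241/0.004448 = 54190 d
Zone B: v = q/n = 0.001112/0.42 = 0.002647 m/d → t_B = 461/0.002647 = 174100 d
Total t = 54190 + 174100 = 228300 d
   = 228300 / 365 = 626 yr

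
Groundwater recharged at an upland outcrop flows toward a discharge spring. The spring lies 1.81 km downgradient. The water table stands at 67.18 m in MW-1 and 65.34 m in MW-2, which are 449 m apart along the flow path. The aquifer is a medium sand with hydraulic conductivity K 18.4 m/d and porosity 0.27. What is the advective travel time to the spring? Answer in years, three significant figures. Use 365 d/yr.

Hydraulic gradient i = (67.18 − 65.34) / 449 = 1.84 / 449 = 0.004098
Darcy flux q = K·i = 18.4 × 0.004098 = 0.07540 m/d
Seepage velocity v = q / n = 0.07540 / 0.27 = 0.2793 m/d
L = 1.81 km = 1810 m
t = L / v = 1810 / 0.2793 = 6481 d
   = 6481 / 365 = 17.8 yr

17.8 years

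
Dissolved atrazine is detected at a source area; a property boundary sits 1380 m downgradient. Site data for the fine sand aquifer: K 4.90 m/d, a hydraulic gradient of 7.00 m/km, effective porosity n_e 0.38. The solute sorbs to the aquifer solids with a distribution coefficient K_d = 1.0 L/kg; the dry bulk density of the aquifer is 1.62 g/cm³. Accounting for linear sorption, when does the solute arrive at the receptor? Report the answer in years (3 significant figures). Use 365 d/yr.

Darcy flux q = K·i = 4.90 × 0.0070 = 0.03430 m/d
Seepage velocity v = q / n = 0.03430 / 0.38 = 0.09026 m/d
Retardation R = 1 + ρ_b·K_d/n = 1 + 1.62×1.0/0.38 = 5.263
Contaminant velocity v_c = v/R = 0.09026/5.263 = 0.01715 m/d
t = L/v_c = 1380/0.01715 = 80470 d
   = 80470/365 = 220 yr

220 years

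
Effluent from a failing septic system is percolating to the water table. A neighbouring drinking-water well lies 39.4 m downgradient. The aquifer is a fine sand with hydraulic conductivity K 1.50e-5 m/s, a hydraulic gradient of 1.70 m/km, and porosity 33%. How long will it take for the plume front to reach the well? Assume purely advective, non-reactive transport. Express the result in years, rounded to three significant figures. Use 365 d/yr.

16.2 years

K = 1.50e-5 m/s × 86400 s/d = 1.296 m/d
Specific discharge q = 1.296 × 0.0017 = 0.002203 m/d
Seepage velocity v = q / n = 0.002203 / 0.33 = 0.006676 m/d
t = L / v = 39.4 / 0.006676 = 5901 d
   = 5901 / 365 = 16.2 yr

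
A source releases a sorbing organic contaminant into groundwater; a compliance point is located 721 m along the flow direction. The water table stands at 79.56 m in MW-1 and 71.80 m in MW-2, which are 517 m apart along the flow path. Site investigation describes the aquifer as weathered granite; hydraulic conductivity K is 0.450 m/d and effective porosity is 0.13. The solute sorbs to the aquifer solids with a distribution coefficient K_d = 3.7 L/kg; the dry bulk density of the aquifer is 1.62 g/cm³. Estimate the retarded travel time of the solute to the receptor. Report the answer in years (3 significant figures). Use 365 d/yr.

Hydraulic gradient i = (79.56 − 71.80) / 517 = 7.76 / 517 = 0.01501
Specific discharge q = 0.450 × 0.01501 = 0.006754 m/d
v_s = q/n_e = 0.006754/0.13 = 0.05196 m/d
Retardation R = 1 + ρ_b·K_d/n = 1 + 1.62×3.7/0.13 = 47.11
Contaminant velocity v_c = v/R = 0.05196/47.11 = 0.001103 m/d
t = L/v_c = 721/0.001103 = 653700 d
   = 653700/365 = 1790 yr

1790 years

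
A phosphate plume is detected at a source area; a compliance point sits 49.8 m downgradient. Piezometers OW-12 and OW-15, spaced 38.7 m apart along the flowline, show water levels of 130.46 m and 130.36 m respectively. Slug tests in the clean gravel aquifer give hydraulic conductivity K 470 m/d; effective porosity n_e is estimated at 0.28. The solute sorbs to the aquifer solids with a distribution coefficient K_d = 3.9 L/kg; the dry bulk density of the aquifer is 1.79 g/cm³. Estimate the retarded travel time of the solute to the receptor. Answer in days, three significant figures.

298 days

Hydraulic gradient i = (130.46 − 130.36) / 38.7 = 0.10 / 38.7 = 0.002584
Specific discharge q = 470 × 0.002584 = 1.214 m/d
Average linear velocity = 1.214 / 0.28 = 4.337 m/d
Retardation R = 1 + ρ_b·K_d/n = 1 + 1.79×3.9/0.28 = 25.93
Contaminant velocity v_c = v/R = 4.337/25.93 = 0.1673 m/d
t = L/v_c = 49.8/0.1673 = 297.7 d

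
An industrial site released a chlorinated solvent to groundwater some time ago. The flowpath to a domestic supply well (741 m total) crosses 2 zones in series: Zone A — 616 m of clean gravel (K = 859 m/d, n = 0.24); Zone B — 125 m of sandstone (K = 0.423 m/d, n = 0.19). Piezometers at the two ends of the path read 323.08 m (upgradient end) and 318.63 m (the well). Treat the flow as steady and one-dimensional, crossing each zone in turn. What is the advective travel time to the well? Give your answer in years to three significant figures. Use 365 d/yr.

Total head drop ΔH = 323.08 − 318.63 = 4.45 m
Steady 1-D flow in series ⇒ the Darcy flux q is identical in every zone and the zone head losses add (resistances L/K in series).
Σ(L/K) = 616/859 + 125/0.423 = 0.7171 + 295.5 = 296.2 d
q = ΔH / Σ(L/K) = 4.45 / 296.2 = 0.01502 m/d (same in every zone)
Zone A: v = q/n = 0.01502/0.24 = 0.06259 m/d → t_A = 616/0.06259 = 9841 d
Zone B: v = q/n = 0.01502/0.19 = 0.07906 m/d → t_B = 125/0.07906 = 1581 d
Total t = 9841 + 1581 = 11420 d
   = 11420 / 365 = 31.3 yr

31.3 years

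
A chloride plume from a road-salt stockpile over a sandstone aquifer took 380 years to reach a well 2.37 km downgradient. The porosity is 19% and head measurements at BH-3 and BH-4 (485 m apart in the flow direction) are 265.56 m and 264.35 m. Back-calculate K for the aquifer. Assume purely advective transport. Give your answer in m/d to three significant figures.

1.30 m/d

Hydraulic gradient i = (265.56 − 264.35) / 485 = 1.21 / 485 = 0.002495
t = 380 years = 138700 d
L = 2.37 km = 2370 m
v = L / t = 2370 / 138700 = 0.01709 m/d
K = v · n / i = 0.01709 × 0.19 / 0.002495 = 1.30 m/d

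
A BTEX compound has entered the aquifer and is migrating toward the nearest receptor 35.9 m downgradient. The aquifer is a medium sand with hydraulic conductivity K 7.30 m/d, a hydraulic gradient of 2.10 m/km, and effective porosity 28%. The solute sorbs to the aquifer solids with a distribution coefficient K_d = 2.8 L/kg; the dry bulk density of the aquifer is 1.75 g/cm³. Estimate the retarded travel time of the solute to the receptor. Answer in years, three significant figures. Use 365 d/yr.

33.2 years

Specific discharge q = 7.30 × 0.0021 = 0.01533 m/d
Average linear velocity = 0.01533 / 0.28 = 0.05475 m/d
Retardation R = 1 + ρ_b·K_d/n = 1 + 1.75×2.8/0.28 = 18.50
Contaminant velocity v_c = v/R = 0.05475/18.50 = 0.002959 m/d
t = L/v_c = 35.9/0.002959 = 12130 d
   = 12130/365 = 33.2 yr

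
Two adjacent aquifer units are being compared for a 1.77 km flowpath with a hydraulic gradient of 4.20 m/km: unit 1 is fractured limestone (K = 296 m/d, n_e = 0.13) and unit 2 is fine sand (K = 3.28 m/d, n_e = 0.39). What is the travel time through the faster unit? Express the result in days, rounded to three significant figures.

185 days

Unit 1 (fractured limestone): v = 296×0.0042/0.13 = 9.563 m/d, t = 1770/9.563 = 185.1 d
Unit 2 (fine sand): v = 3.28×0.0042/0.39 = 0.03532 m/d, t = 1770/0.03532 = 50110 d
Faster unit: t = 185 d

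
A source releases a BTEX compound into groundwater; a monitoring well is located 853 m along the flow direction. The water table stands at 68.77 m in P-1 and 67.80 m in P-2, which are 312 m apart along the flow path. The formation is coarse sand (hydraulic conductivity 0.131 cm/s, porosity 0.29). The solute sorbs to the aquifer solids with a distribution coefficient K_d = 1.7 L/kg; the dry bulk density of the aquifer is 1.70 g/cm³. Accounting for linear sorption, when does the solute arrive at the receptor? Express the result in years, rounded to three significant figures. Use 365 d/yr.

21.1 years

Hydraulic gradient i = (68.77 − 67.80) / 312 = 0.97 / 312 = 0.003109
K = 0.131 cm/s × 864 = 113.2 m/d
Specific discharge q = 113.2 × 0.003109 = 0.3519 m/d
v_s = q/n_e = 0.3519/0.29 = 1.213 m/d
Retardation R = 1 + ρ_b·K_d/n = 1 + 1.70×1.7/0.29 = 10.97
Contaminant velocity v_c = v/R = 1.213/10.97 = 0.1107 m/d
t = L/v_c = 853/0.1107 = 7709 d
   = 7709/365 = 21.1 yr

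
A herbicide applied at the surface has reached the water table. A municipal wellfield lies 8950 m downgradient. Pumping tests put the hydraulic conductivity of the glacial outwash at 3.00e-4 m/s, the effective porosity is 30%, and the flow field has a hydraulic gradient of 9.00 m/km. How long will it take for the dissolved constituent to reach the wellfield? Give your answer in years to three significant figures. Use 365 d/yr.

31.5 years

K = 3.00e-4 m/s × 86400 s/d = 25.92 m/d
Specific discharge q = 25.92 × 0.0090 = 0.2333 m/d
v_s = q/n_e = 0.2333/0.30 = 0.7776 m/d
t = L / v = 8950 / 0.7776 = 11510 d
   = 11510 / 365 = 31.5 yr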